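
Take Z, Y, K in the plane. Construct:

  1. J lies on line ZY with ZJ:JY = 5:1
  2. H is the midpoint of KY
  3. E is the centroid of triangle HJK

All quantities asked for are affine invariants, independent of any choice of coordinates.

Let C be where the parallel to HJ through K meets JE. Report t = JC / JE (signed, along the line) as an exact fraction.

Choose coordinates Z = (0, 0), Y = (1, 0), K = (0, 1).
1. J lies on line ZY with ZJ:JY = 5:1 ⇒ J = (5/6, 0)
2. H is the midpoint of KY ⇒ H = (1/2, 1/2)
3. E is the centroid of triangle HJK ⇒ E = (4/9, 1/2)
through K parallel to HJ: direction (1/3, -1/2); meets JE at C = (-1/3, 3/2)
C = J + t·(E−J) with t = 3

t = 3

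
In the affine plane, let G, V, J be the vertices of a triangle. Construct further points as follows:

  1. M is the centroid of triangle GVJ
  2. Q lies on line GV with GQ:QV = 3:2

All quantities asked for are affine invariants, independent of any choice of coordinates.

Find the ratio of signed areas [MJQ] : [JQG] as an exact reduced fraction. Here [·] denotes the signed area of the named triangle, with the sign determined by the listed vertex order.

[MJQ]:[JQG] = 1/9

Work in coordinates with G = (0, 0), V = (1, 0), J = (0, 1).
1. M is the centroid of triangle GVJ ⇒ M = (1/3, 1/3)
2. Q lies on line GV with GQ:QV = 3:2 ⇒ Q = (3/5, 0)
2·[MJQ] = -1/15, 2·[JQG] = -3/5
[MJQ]:[JQG] = -1/15:-3/5 = 1/9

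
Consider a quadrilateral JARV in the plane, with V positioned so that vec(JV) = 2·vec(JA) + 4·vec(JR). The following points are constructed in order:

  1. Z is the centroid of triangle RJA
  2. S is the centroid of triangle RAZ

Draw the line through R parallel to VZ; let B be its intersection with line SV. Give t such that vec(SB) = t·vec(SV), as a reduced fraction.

Work in coordinates with J = (0, 0), A = (1, 0), R = (0, 1), V = (2, 4).
1. Z is the centroid of triangle RJA ⇒ Z = (1/3, 1/3)
2. S is the centroid of triangle RAZ ⇒ S = (4/9, 4/9)
through R parallel to VZ: direction (-5/3, -11/3); meets SV at B = (55/3, 124/3)
B = S + t·(V−S) with t = 23/2

t = 23/2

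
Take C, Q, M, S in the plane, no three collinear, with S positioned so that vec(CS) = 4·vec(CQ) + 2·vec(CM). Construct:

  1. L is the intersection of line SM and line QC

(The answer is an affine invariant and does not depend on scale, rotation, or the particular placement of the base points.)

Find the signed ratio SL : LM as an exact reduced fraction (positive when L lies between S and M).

SL:LM = -2

Choose coordinates C = (0, 0), Q = (1, 0), M = (0, 1), S = (4, 2).
1. L is the intersection of line SM and line QC ⇒ L = (-4, 0)
L = S + t·(M−S) with t = 2, so SL:LM = t:(1−t) = 2:-1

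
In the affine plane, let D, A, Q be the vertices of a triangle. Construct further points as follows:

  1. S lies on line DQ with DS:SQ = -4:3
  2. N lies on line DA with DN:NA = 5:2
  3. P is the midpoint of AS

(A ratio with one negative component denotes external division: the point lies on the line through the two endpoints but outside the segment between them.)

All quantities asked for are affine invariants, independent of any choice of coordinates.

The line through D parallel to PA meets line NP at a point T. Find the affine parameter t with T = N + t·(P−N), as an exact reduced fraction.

t = -5/2

Set D = (0, 0), A = (1, 0), Q = (0, 1); any affine frame gives the same invariant.
1. S lies on line DQ with DS:SQ = -4:3 ⇒ S = (0, 4)
2. N lies on line DA with DN:NA = 5:2 ⇒ N = (5/7, 0)
3. P is the midpoint of AS ⇒ P = (1/2, 2)
through D parallel to PA: direction (1/2, -2); meets NP at T = (5/4, -5)
T = N + t·(P−N) with t = -5/2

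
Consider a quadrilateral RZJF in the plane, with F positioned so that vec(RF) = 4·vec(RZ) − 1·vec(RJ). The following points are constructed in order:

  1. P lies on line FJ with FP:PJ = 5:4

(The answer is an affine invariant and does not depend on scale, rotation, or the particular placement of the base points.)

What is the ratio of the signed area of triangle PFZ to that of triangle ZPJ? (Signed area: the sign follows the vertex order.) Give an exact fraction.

Work in coordinates with R = (0, 0), Z = (1, 0), J = (0, 1), F = (4, -1).
1. P lies on line FJ with FP:PJ = 5:4 ⇒ P = (16/9, 1/9)
2·[PFZ] = -10/9, 2·[ZPJ] = 8/9
[PFZ]:[ZPJ] = -10/9:8/9 = -5/4

[PFZ]:[ZPJ] = -5/4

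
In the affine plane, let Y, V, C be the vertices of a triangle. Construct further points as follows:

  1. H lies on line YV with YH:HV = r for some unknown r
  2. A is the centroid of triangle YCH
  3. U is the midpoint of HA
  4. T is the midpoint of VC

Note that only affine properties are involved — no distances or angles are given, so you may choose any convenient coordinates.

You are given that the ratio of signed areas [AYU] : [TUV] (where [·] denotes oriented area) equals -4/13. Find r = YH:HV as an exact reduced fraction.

r = -2/3

Set Y = (0, 0), V = (1, 0), C = (0, 1); any affine frame gives the same invariant.
1. With YH:HV = r, write λ = r/(r+1) so H = Y + λ·(V−Y); H is affine-linear in λ
2. A is the centroid of triangle YCH ⇒ A is an affine combination of earlier points and hence also affine-linear in λ
3. U is the midpoint of HA ⇒ U is an affine combination of earlier points and hence also affine-linear in λ
4. T is the midpoint of VC ⇒ T = (1/2, 1/2)
Every point depending on H is an affine combination of H and λ-independent points, so each such coordinate is linear in λ; the λ² term in each signed area is a multiple of (V−Y)×(V−Y) = 0, so 2·[AYU] and 2·[TUV] are each linear in λ. Evaluating at λ=0 and λ=1:
  2·[AYU] = 1/6·λ,   2·[TUV] = -1/3·λ + 5/12
So [AYU]:[TUV] = (1/6·λ) / (-1/3·λ + 5/12). Setting this equal to -4/13:
  1/6·λ = -4/13·(-1/3·λ + 5/12)  ⇒  λ = -2
Then r = λ/(1−λ) = (-2)/(3) = -2/3. Check: with r = -2/3, H = (-2, 0) and [AYU]:[TUV] = -4/13 as required.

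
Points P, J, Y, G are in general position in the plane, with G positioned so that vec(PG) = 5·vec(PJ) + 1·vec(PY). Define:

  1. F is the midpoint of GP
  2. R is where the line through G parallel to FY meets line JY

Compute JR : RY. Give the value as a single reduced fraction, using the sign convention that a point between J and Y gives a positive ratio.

Set P = (0, 0), J = (1, 0), Y = (0, 1), G = (5, 1); any affine frame gives the same invariant.
1. F is the midpoint of GP ⇒ F = (5/2, 1/2)
2. R is where the line through G parallel to FY meets line JY ⇒ R = (-5/4, 9/4)
R = J + t·(Y−J) with t = 9/4, so JR:RY = t:(1−t) = 9/4:-5/4

JR:RY = -9/5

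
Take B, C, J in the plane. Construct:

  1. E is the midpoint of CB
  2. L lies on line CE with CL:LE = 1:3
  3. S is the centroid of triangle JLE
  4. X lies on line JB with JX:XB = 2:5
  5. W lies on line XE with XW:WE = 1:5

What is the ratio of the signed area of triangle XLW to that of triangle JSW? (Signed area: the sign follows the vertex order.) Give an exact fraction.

Assign B = (0, 0), C = (1, 0), J = (0, 1) — the answer is frame-independent, so this choice is without loss of generality.
1. E is the midpoint of CB ⇒ E = (1/2, 0)
2. L lies on line CE with CL:LE = 1:3 ⇒ L = (7/8, 0)
3. S is the centroid of triangle JLE ⇒ S = (11/24, 1/3)
4. X lies on line JB with JX:XB = 2:5 ⇒ X = (0, 5/7)
5. W lies on line XE with XW:WE = 1:5 ⇒ W = (1/12, 25/42)
2·[XLW] = -5/112, 2·[JSW] = -131/1008
[XLW]:[JSW] = -5/112:-131/1008 = 45/131

[XLW]:[JSW] = 45/131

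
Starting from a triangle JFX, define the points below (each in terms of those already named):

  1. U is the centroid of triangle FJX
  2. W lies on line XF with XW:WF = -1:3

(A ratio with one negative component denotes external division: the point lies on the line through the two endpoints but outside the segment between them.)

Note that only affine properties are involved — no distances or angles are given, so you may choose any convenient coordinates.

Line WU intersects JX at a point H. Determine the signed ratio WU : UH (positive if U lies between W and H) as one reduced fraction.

WU:UH = -5/2

Choose coordinates J = (0, 0), F = (1, 0), X = (0, 1).
1. U is the centroid of triangle FJX ⇒ U = (1/3, 1/3)
2. W lies on line XF with XW:WF = -1:3 ⇒ W = (-1/2, 3/2)
line WU meets JX at H = (0, 4/5)
U = W + t·(H−W) with t = 5/3, so WU:UH = 5/3:-2/3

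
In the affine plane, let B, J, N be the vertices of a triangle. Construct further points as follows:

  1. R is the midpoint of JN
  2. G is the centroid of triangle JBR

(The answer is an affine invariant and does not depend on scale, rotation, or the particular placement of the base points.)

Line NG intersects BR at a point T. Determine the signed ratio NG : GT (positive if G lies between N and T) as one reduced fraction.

Choose coordinates B = (0, 0), J = (1, 0), N = (0, 1).
1. R is the midpoint of JN ⇒ R = (1/2, 1/2)
2. G is the centroid of triangle JBR ⇒ G = (1/2, 1/6)
line NG meets BR at T = (3/8, 3/8)
G = N + t·(T−N) with t = 4/3, so NG:GT = 4/3:-1/3

NG:GT = -4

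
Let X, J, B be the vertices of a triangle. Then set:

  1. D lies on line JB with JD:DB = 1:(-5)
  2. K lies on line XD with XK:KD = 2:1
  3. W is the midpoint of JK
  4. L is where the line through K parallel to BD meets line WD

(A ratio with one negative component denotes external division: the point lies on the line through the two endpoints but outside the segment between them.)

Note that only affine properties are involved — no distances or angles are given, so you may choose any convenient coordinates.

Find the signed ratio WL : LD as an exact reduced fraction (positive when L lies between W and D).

WL:LD = -1/2

Choose coordinates X = (0, 0), J = (1, 0), B = (0, 1).
1. D lies on line JB with JD:DB = 1:(-5) ⇒ D = (5/4, -1/4)
2. K lies on line XD with XK:KD = 2:1 ⇒ K = (5/6, -1/6)
3. W is the midpoint of JK ⇒ W = (11/12, -1/12)
4. L is where the line through K parallel to BD meets line WD ⇒ L = (7/12, 1/12)
L = W + t·(D−W) with t = -1, so WL:LD = t:(1−t) = -1:2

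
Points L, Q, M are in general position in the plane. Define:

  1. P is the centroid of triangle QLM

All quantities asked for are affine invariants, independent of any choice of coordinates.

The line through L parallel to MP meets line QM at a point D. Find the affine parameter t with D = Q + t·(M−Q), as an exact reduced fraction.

t = 2

Set L = (0, 0), Q = (1, 0), M = (0, 1); any affine frame gives the same invariant.
1. P is the centroid of triangle QLM ⇒ P = (1/3, 1/3)
through L parallel to MP: direction (1/3, -2/3); meets QM at D = (-1, 2)
D = Q + t·(M−Q) with t = 2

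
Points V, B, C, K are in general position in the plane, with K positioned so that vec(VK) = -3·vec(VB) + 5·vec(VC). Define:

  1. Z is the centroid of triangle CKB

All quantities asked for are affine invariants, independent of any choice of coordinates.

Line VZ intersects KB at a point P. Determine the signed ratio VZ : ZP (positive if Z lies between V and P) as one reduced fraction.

VZ:ZP = 14

Work in coordinates with V = (0, 0), B = (1, 0), C = (0, 1), K = (-3, 5).
1. Z is the centroid of triangle CKB ⇒ Z = (-2/3, 2)
line VZ meets KB at P = (-5/7, 15/7)
Z = V + t·(P−V) with t = 14/15, so VZ:ZP = 14/15:1/15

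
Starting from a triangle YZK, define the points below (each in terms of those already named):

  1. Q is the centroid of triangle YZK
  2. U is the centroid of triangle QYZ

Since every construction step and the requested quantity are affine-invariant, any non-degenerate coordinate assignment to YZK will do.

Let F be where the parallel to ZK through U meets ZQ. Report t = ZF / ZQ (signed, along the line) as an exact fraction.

t = 4/3

Choose coordinates Y = (0, 0), Z = (1, 0), K = (0, 1).
1. Q is the centroid of triangle YZK ⇒ Q = (1/3, 1/3)
2. U is the centroid of triangle QYZ ⇒ U = (4/9, 1/9)
through U parallel to ZK: direction (-1, 1); meets ZQ at F = (1/9, 4/9)
F = Z + t·(Q−Z) with t = 4/3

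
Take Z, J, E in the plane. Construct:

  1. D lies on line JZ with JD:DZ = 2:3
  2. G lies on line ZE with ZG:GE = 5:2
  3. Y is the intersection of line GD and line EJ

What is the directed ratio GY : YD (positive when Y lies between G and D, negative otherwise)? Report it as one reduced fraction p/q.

GY:YD = -5/7

Assign Z = (0, 0), J = (1, 0), E = (0, 1) — the answer is frame-independent, so this choice is without loss of generality.
1. D lies on line JZ with JD:DZ = 2:3 ⇒ D = (3/5, 0)
2. G lies on line ZE with ZG:GE = 5:2 ⇒ G = (0, 5/7)
3. Y is the intersection of line GD and line EJ ⇒ Y = (-3/2, 5/2)
Y = G + t·(D−G) with t = -5/2, so GY:YD = t:(1−t) = -5/2:7/2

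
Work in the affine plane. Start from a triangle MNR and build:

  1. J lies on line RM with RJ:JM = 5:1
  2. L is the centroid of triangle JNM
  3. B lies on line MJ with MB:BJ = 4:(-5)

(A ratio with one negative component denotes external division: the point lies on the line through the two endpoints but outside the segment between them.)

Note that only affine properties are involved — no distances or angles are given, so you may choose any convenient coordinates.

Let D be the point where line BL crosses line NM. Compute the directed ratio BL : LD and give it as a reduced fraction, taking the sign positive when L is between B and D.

BL:LD = -13

Choose coordinates M = (0, 0), N = (1, 0), R = (0, 1).
1. J lies on line RM with RJ:JM = 5:1 ⇒ J = (0, 1/6)
2. L is the centroid of triangle JNM ⇒ L = (1/3, 1/18)
3. B lies on line MJ with MB:BJ = 4:(-5) ⇒ B = (0, -2/3)
line BL meets NM at D = (4/13, 0)
L = B + t·(D−B) with t = 13/12, so BL:LD = 13/12:-1/12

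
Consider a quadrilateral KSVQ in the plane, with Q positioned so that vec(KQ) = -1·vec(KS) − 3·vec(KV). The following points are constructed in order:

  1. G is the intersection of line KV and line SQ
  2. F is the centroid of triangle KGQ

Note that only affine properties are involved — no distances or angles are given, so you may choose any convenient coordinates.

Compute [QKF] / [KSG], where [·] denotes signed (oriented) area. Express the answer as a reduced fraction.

[QKF]:[KSG] = 1/3

Choose coordinates K = (0, 0), S = (1, 0), V = (0, 1), Q = (-1, -3).
1. G is the intersection of line KV and line SQ ⇒ G = (0, -3/2)
2. F is the centroid of triangle KGQ ⇒ F = (-1/3, -3/2)
2·[QKF] = -1/2, 2·[KSG] = -3/2
[QKF]:[KSG] = -1/2:-3/2 = 1/3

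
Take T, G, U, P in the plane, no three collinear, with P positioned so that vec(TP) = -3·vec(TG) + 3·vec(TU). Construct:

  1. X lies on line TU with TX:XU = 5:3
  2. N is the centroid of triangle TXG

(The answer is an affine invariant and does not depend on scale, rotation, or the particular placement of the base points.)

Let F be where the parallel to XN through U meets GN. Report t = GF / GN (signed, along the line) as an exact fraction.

Choose coordinates T = (0, 0), G = (1, 0), U = (0, 1), P = (-3, 3).
1. X lies on line TU with TX:XU = 5:3 ⇒ X = (0, 5/8)
2. N is the centroid of triangle TXG ⇒ N = (1/3, 5/24)
through U parallel to XN: direction (1/3, -5/12); meets GN at F = (11/15, 1/12)
F = G + t·(N−G) with t = 2/5

t = 2/5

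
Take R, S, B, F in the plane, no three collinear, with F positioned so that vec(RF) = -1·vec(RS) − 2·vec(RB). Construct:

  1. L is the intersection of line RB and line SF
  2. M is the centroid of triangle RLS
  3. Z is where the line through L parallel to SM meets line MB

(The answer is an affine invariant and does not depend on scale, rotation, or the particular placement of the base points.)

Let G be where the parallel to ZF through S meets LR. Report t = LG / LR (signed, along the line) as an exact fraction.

t = 2/13

Assign R = (0, 0), S = (1, 0), B = (0, 1), F = (-1, -2) — the answer is frame-independent, so this choice is without loss of generality.
1. L is the intersection of line RB and line SF ⇒ L = (0, -1)
2. M is the centroid of triangle RLS ⇒ M = (1/3, -1/3)
3. Z is where the line through L parallel to SM meets line MB ⇒ Z = (4/9, -7/9)
through S parallel to ZF: direction (-13/9, -11/9); meets LR at G = (0, -11/13)
G = L + t·(R−L) with t = 2/13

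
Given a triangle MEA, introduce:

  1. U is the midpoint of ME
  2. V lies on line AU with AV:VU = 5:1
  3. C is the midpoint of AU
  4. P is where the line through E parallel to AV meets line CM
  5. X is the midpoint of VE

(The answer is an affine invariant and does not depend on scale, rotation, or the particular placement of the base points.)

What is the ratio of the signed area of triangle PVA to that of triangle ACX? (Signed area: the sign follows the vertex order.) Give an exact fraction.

Choose coordinates M = (0, 0), E = (1, 0), A = (0, 1).
1. U is the midpoint of ME ⇒ U = (1/2, 0)
2. V lies on line AU with AV:VU = 5:1 ⇒ V = (5/12, 1/6)
3. C is the midpoint of AU ⇒ C = (1/4, 1/2)
4. P is where the line through E parallel to AV meets line CM ⇒ P = (1/2, 1)
5. X is the midpoint of VE ⇒ X = (17/24, 1/12)
2·[PVA] = -5/12, 2·[ACX] = 1/8
[PVA]:[ACX] = -5/12:1/8 = -10/3

[PVA]:[ACX] = -10/3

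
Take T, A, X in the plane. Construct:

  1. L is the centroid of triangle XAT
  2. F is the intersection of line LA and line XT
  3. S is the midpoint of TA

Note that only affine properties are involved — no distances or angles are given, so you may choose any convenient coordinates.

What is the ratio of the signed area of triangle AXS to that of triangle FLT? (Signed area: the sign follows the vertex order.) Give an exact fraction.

Set T = (0, 0), A = (1, 0), X = (0, 1); any affine frame gives the same invariant.
1. L is the centroid of triangle XAT ⇒ L = (1/3, 1/3)
2. F is the intersection of line LA and line XT ⇒ F = (0, 1/2)
3. S is the midpoint of TA ⇒ S = (1/2, 0)
2·[AXS] = 1/2, 2·[FLT] = -1/6
[AXS]:[FLT] = 1/2:-1/6 = -3

[AXS]:[FLT] = -3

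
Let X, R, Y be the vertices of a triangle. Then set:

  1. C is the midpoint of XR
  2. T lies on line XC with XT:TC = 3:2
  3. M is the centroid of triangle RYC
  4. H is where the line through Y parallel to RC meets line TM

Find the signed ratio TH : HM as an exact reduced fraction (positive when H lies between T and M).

TH:HM = -3/2

Work in coordinates with X = (0, 0), R = (1, 0), Y = (0, 1).
1. C is the midpoint of XR ⇒ C = (1/2, 0)
2. T lies on line XC with XT:TC = 3:2 ⇒ T = (3/10, 0)
3. M is the centroid of triangle RYC ⇒ M = (1/2, 1/3)
4. H is where the line through Y parallel to RC meets line TM ⇒ H = (9/10, 1)
H = T + t·(M−T) with t = 3, so TH:HM = t:(1−t) = 3:-2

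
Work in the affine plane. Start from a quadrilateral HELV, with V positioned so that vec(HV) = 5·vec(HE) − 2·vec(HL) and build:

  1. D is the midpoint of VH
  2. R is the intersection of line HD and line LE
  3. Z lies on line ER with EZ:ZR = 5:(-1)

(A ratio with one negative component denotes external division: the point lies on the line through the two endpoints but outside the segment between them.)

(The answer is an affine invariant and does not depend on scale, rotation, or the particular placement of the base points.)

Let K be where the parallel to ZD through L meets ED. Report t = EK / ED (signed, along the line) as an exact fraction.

Assign H = (0, 0), E = (1, 0), L = (0, 1), V = (5, -2) — the answer is frame-independent, so this choice is without loss of generality.
1. D is the midpoint of VH ⇒ D = (5/2, -1)
2. R is the intersection of line HD and line LE ⇒ R = (5/3, -2/3)
3. Z lies on line ER with EZ:ZR = 5:(-1) ⇒ Z = (11/6, -5/6)
through L parallel to ZD: direction (2/3, -1/6); meets ED at K = (-4/5, 6/5)
K = E + t·(D−E) with t = -6/5

t = -6/5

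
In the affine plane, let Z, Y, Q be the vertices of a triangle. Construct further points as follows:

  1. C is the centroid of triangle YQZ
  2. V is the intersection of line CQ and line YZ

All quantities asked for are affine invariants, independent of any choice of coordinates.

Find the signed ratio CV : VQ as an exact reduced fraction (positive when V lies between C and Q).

CV:VQ = -1/3

Work in coordinates with Z = (0, 0), Y = (1, 0), Q = (0, 1).
1. C is the centroid of triangle YQZ ⇒ C = (1/3, 1/3)
2. V is the intersection of line CQ and line YZ ⇒ V = (1/2, 0)
V = C + t·(Q−C) with t = -1/2, so CV:VQ = t:(1−t) = -1/2:3/2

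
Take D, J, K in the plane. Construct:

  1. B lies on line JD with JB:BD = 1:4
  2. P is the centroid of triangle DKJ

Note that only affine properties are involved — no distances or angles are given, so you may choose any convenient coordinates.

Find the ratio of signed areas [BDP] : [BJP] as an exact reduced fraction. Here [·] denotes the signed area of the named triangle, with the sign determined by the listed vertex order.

Choose coordinates D = (0, 0), J = (1, 0), K = (0, 1).
1. B lies on line JD with JB:BD = 1:4 ⇒ B = (4/5, 0)
2. P is the centroid of triangle DKJ ⇒ P = (1/3, 1/3)
2·[BDP] = -4/15, 2·[BJP] = 1/15
[BDP]:[BJP] = -4/15:1/15 = -4

[BDP]:[BJP] = -4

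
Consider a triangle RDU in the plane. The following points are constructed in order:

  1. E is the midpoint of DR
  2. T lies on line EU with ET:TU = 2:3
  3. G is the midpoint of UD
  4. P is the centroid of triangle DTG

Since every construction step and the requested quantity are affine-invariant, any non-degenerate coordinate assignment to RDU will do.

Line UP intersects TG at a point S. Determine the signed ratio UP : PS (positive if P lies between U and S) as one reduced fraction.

UP:PS = -4

Assign R = (0, 0), D = (1, 0), U = (0, 1) — the answer is frame-independent, so this choice is without loss of generality.
1. E is the midpoint of DR ⇒ E = (1/2, 0)
2. T lies on line EU with ET:TU = 2:3 ⇒ T = (3/10, 2/5)
3. G is the midpoint of UD ⇒ G = (1/2, 1/2)
4. P is the centroid of triangle DTG ⇒ P = (3/5, 3/10)
line UP meets TG at S = (9/20, 19/40)
P = U + t·(S−U) with t = 4/3, so UP:PS = 4/3:-1/3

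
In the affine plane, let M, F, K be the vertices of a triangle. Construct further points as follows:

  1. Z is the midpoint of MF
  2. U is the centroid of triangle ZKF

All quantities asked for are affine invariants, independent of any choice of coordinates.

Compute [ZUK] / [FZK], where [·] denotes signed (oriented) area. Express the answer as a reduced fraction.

Set M = (0, 0), F = (1, 0), K = (0, 1); any affine frame gives the same invariant.
1. Z is the midpoint of MF ⇒ Z = (1/2, 0)
2. U is the centroid of triangle ZKF ⇒ U = (1/2, 1/3)
2·[ZUK] = 1/6, 2·[FZK] = -1/2
[ZUK]:[FZK] = 1/6:-1/2 = -1/3

[ZUK]:[FZK] = -1/3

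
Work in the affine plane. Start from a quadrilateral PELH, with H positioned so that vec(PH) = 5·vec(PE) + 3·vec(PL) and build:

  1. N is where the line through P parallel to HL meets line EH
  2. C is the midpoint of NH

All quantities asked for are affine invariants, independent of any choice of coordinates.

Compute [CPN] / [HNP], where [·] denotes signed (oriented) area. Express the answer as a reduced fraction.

Work in coordinates with P = (0, 0), E = (1, 0), L = (0, 1), H = (5, 3).
1. N is where the line through P parallel to HL meets line EH ⇒ N = (15/7, 6/7)
2. C is the midpoint of NH ⇒ C = (25/7, 27/14)
2·[CPN] = 15/14, 2·[HNP] = -15/7
[CPN]:[HNP] = 15/14:-15/7 = -1/2

[CPN]:[HNP] = -1/2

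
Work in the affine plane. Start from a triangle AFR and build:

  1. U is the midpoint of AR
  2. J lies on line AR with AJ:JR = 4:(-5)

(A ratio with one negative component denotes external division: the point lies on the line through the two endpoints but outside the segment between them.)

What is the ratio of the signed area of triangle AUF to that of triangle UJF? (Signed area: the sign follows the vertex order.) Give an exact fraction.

Work in coordinates with A = (0, 0), F = (1, 0), R = (0, 1).
1. U is the midpoint of AR ⇒ U = (0, 1/2)
2. J lies on line AR with AJ:JR = 4:(-5) ⇒ J = (0, -4)
2·[AUF] = -1/2, 2·[UJF] = 9/2
[AUF]:[UJF] = -1/2:9/2 = -1/9

[AUF]:[UJF] = -1/9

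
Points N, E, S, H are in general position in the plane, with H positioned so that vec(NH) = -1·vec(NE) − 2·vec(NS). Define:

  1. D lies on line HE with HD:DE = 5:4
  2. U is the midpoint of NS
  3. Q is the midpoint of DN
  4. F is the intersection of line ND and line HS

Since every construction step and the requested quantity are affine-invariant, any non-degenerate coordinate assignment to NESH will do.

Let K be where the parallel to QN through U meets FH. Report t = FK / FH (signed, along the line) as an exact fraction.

t = -1/20

Assign N = (0, 0), E = (1, 0), S = (0, 1), H = (-1, -2) — the answer is frame-independent, so this choice is without loss of generality.
1. D lies on line HE with HD:DE = 5:4 ⇒ D = (1/9, -8/9)
2. U is the midpoint of NS ⇒ U = (0, 1/2)
3. Q is the midpoint of DN ⇒ Q = (1/18, -4/9)
4. F is the intersection of line ND and line HS ⇒ F = (-1/11, 8/11)
through U parallel to QN: direction (-1/18, 4/9); meets FH at K = (-1/22, 19/22)
K = F + t·(H−F) with t = -1/20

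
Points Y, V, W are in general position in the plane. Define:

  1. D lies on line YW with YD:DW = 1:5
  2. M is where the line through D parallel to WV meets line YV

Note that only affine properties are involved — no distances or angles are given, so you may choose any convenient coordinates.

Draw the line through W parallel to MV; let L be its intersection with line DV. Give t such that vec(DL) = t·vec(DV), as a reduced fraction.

Assign Y = (0, 0), V = (1, 0), W = (0, 1) — the answer is frame-independent, so this choice is without loss of generality.
1. D lies on line YW with YD:DW = 1:5 ⇒ D = (0, 1/6)
2. M is where the line through D parallel to WV meets line YV ⇒ M = (1/6, 0)
through W parallel to MV: direction (5/6, 0); meets DV at L = (-5, 1)
L = D + t·(V−D) with t = -5

t = -5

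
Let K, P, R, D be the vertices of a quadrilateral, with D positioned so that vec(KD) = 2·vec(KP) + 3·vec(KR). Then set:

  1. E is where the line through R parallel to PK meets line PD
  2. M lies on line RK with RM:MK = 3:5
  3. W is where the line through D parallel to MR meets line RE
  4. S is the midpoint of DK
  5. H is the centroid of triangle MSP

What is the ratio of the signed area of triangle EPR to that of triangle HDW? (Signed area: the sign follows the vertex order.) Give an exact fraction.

Choose coordinates K = (0, 0), P = (1, 0), R = (0, 1), D = (2, 3).
1. E is where the line through R parallel to PK meets line PD ⇒ E = (4/3, 1)
2. M lies on line RK with RM:MK = 3:5 ⇒ M = (0, 5/8)
3. W is where the line through D parallel to MR meets line RE ⇒ W = (2, 1)
4. S is the midpoint of DK ⇒ S = (1, 3/2)
5. H is the centroid of triangle MSP ⇒ H = (2/3, 17/24)
2·[EPR] = -4/3, 2·[HDW] = -8/3
[EPR]:[HDW] = -4/3:-8/3 = 1/2

[EPR]:[HDW] = 1/2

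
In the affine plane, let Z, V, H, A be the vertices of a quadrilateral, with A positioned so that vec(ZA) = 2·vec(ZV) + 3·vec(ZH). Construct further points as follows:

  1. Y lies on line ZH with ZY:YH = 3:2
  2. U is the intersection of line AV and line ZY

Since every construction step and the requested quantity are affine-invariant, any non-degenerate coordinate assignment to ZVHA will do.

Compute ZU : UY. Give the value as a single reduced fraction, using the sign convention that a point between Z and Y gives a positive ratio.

Assign Z = (0, 0), V = (1, 0), H = (0, 1), A = (2, 3) — the answer is frame-independent, so this choice is without loss of generality.
1. Y lies on line ZH with ZY:YH = 3:2 ⇒ Y = (0, 3/5)
2. U is the intersection of line AV and line ZY ⇒ U = (0, -3)
U = Z + t·(Y−Z) with t = -5, so ZU:UY = t:(1−t) = -5:6

ZU:UY = -5/6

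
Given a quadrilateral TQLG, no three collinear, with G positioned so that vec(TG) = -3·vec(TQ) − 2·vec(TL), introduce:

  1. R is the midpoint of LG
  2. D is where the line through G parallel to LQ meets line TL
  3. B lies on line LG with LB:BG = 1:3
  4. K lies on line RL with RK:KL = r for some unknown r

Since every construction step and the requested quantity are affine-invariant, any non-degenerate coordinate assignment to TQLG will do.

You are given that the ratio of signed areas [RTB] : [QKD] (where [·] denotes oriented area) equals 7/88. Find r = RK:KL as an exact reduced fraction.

Work in coordinates with T = (0, 0), Q = (1, 0), L = (0, 1), G = (-3, -2).
1. R is the midpoint of LG ⇒ R = (-3/2, -1/2)
2. D is where the line through G parallel to LQ meets line TL ⇒ D = (0, -5)
3. B lies on line LG with LB:BG = 1:3 ⇒ B = (-3/4, 1/4)
4. With RK:KL = r, write λ = r/(r+1) so K = R + λ·(L−R); K is affine-linear in λ
Every point depending on K is an affine combination of K and λ-independent points, so each such coordinate is linear in λ; the λ² term in each signed area is a multiple of (L−R)×(L−R) = 0, so 2·[RTB] and 2·[QKD] are each linear in λ. Evaluating at λ=0 and λ=1:
  2·[RTB] = 3/4,   2·[QKD] = -6·λ + 12
So [RTB]:[QKD] = (3/4) / (-6·λ + 12). Setting this equal to 7/88:
  3/4 = 7/88·(-6·λ + 12)  ⇒  λ = 3/7
Then r = λ/(1−λ) = (3/7)/(4/7) = 3/4. Check: with r = 3/4, K = (-6/7, 1/7) and [RTB]:[QKD] = 7/88 as required.

r = 3/4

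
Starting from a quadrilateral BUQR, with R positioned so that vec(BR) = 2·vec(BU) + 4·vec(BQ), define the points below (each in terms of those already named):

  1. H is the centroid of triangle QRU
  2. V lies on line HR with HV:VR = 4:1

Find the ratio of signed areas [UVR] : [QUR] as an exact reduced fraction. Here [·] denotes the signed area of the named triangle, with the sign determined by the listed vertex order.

[UVR]:[QUR] = -1/15

Assign B = (0, 0), U = (1, 0), Q = (0, 1), R = (2, 4) — the answer is frame-independent, so this choice is without loss of generality.
1. H is the centroid of triangle QRU ⇒ H = (1, 5/3)
2. V lies on line HR with HV:VR = 4:1 ⇒ V = (9/5, 53/15)
2·[UVR] = -1/3, 2·[QUR] = 5
[UVR]:[QUR] = -1/3:5 = -1/15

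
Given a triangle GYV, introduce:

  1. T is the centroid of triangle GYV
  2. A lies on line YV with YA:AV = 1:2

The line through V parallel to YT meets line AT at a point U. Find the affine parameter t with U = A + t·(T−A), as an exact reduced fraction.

t = -2

Choose coordinates G = (0, 0), Y = (1, 0), V = (0, 1).
1. T is the centroid of triangle GYV ⇒ T = (1/3, 1/3)
2. A lies on line YV with YA:AV = 1:2 ⇒ A = (2/3, 1/3)
through V parallel to YT: direction (-2/3, 1/3); meets AT at U = (4/3, 1/3)
U = A + t·(T−A) with t = -2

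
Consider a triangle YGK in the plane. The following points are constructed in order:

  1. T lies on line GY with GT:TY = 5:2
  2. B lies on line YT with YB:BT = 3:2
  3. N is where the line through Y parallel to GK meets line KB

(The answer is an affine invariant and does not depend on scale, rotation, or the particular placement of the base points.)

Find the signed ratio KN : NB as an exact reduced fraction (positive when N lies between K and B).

Assign Y = (0, 0), G = (1, 0), K = (0, 1) — the answer is frame-independent, so this choice is without loss of generality.
1. T lies on line GY with GT:TY = 5:2 ⇒ T = (2/7, 0)
2. B lies on line YT with YB:BT = 3:2 ⇒ B = (6/35, 0)
3. N is where the line through Y parallel to GK meets line KB ⇒ N = (6/29, -6/29)
N = K + t·(B−K) with t = 35/29, so KN:NB = t:(1−t) = 35/29:-6/29

KN:NB = -35/6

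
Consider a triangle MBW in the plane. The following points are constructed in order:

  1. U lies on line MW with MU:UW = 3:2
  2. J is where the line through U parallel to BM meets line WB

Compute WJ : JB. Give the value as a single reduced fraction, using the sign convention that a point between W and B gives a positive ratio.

WJ:JB = 2/3

Work in coordinates with M = (0, 0), B = (1, 0), W = (0, 1).
1. U lies on line MW with MU:UW = 3:2 ⇒ U = (0, 3/5)
2. J is where the line through U parallel to BM meets line WB ⇒ J = (2/5, 3/5)
J = W + t·(B−W) with t = 2/5, so WJ:JB = t:(1−t) = 2/5:3/5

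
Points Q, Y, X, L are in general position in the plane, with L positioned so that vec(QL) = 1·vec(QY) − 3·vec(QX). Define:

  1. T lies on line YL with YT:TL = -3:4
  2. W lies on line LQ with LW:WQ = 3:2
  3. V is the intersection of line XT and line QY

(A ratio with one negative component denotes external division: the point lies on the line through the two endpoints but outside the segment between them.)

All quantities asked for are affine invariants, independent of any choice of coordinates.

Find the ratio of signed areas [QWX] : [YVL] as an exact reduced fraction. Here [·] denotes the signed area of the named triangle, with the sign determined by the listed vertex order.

Set Q = (0, 0), Y = (1, 0), X = (0, 1), L = (1, -3); any affine frame gives the same invariant.
1. T lies on line YL with YT:TL = -3:4 ⇒ T = (1, 9)
2. W lies on line LQ with LW:WQ = 3:2 ⇒ W = (2/5, -6/5)
3. V is the intersection of line XT and line QY ⇒ V = (-1/8, 0)
2·[QWX] = 2/5, 2·[YVL] = 27/8
[QWX]:[YVL] = 2/5:27/8 = 16/135

[QWX]:[YVL] = 16/135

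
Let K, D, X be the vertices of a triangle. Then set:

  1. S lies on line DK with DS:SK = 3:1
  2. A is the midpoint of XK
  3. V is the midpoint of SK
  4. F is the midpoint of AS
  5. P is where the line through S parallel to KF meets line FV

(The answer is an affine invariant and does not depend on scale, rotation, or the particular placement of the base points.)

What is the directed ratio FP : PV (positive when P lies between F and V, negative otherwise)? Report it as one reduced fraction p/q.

FP:PV = -2

Choose coordinates K = (0, 0), D = (1, 0), X = (0, 1).
1. S lies on line DK with DS:SK = 3:1 ⇒ S = (1/4, 0)
2. A is the midpoint of XK ⇒ A = (0, 1/2)
3. V is the midpoint of SK ⇒ V = (1/8, 0)
4. F is the midpoint of AS ⇒ F = (1/8, 1/4)
5. P is where the line through S parallel to KF meets line FV ⇒ P = (1/8, -1/4)
P = F + t·(V−F) with t = 2, so FP:PV = t:(1−t) = 2:-1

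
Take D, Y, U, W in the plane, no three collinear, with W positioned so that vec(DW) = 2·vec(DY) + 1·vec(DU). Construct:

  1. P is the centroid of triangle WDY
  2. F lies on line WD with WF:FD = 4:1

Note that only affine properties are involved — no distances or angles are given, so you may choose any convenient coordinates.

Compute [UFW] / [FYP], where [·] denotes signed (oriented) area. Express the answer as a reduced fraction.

[UFW]:[FYP] = 8

Work in coordinates with D = (0, 0), Y = (1, 0), U = (0, 1), W = (2, 1).
1. P is the centroid of triangle WDY ⇒ P = (1, 1/3)
2. F lies on line WD with WF:FD = 4:1 ⇒ F = (2/5, 1/5)
2·[UFW] = 8/5, 2·[FYP] = 1/5
[UFW]:[FYP] = 8/5:1/5 = 8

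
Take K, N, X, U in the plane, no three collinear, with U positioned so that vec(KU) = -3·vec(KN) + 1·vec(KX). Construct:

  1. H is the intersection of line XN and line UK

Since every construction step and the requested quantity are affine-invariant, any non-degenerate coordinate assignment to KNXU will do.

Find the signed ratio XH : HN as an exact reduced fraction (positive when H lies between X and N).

Assign K = (0, 0), N = (1, 0), X = (0, 1), U = (-3, 1) — the answer is frame-independent, so this choice is without loss of generality.
1. H is the intersection of line XN and line UK ⇒ H = (3/2, -1/2)
H = X + t·(N−X) with t = 3/2, so XH:HN = t:(1−t) = 3/2:-1/2

XH:HN = -3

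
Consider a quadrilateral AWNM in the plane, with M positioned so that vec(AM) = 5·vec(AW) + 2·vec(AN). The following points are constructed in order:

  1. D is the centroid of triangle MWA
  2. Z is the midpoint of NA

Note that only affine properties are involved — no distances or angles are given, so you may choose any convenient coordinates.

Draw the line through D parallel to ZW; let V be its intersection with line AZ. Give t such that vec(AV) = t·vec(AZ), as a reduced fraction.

Choose coordinates A = (0, 0), W = (1, 0), N = (0, 1), M = (5, 2).
1. D is the centroid of triangle MWA ⇒ D = (2, 2/3)
2. Z is the midpoint of NA ⇒ Z = (0, 1/2)
through D parallel to ZW: direction (1, -1/2); meets AZ at V = (0, 5/3)
V = A + t·(Z−A) with t = 10/3

t = 10/3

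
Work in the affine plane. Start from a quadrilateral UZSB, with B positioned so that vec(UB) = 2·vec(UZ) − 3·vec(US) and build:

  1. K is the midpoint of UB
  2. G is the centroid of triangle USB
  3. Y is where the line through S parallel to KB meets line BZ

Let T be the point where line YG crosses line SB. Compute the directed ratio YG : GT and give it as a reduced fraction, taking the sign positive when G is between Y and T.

Assign U = (0, 0), Z = (1, 0), S = (0, 1), B = (2, -3) — the answer is frame-independent, so this choice is without loss of generality.
1. K is the midpoint of UB ⇒ K = (1, -3/2)
2. G is the centroid of triangle USB ⇒ G = (2/3, -2/3)
3. Y is where the line through S parallel to KB meets line BZ ⇒ Y = (4/3, -1)
line YG meets SB at T = (8/9, -7/9)
G = Y + t·(T−Y) with t = 3/2, so YG:GT = 3/2:-1/2

YG:GT = -3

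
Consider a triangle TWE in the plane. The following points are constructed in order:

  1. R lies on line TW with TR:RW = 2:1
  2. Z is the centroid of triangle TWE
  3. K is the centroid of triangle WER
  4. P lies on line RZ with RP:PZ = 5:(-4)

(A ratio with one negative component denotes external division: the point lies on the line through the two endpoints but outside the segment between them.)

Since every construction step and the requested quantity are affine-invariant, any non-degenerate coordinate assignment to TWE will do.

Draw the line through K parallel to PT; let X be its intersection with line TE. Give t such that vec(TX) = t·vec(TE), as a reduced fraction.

t = 34/27

Choose coordinates T = (0, 0), W = (1, 0), E = (0, 1).
1. R lies on line TW with TR:RW = 2:1 ⇒ R = (2/3, 0)
2. Z is the centroid of triangle TWE ⇒ Z = (1/3, 1/3)
3. K is the centroid of triangle WER ⇒ K = (5/9, 1/3)
4. P lies on line RZ with RP:PZ = 5:(-4) ⇒ P = (-1, 5/3)
through K parallel to PT: direction (1, -5/3); meets TE at X = (0, 34/27)
X = T + t·(E−T) with t = 34/27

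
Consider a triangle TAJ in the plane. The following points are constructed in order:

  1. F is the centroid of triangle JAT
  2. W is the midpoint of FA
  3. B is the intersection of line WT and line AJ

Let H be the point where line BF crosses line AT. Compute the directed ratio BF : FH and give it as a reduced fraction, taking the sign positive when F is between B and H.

Work in coordinates with T = (0, 0), A = (1, 0), J = (0, 1).
1. F is the centroid of triangle JAT ⇒ F = (1/3, 1/3)
2. W is the midpoint of FA ⇒ W = (2/3, 1/6)
3. B is the intersection of line WT and line AJ ⇒ B = (4/5, 1/5)
line BF meets AT at H = (3/2, 0)
F = B + t·(H−B) with t = -2/3, so BF:FH = -2/3:5/3

BF:FH = -2/5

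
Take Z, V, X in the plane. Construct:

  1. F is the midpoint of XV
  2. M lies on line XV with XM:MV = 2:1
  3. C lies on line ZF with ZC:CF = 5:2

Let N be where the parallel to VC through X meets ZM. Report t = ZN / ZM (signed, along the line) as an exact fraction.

t = 27/19

Assign Z = (0, 0), V = (1, 0), X = (0, 1) — the answer is frame-independent, so this choice is without loss of generality.
1. F is the midpoint of XV ⇒ F = (1/2, 1/2)
2. M lies on line XV with XM:MV = 2:1 ⇒ M = (2/3, 1/3)
3. C lies on line ZF with ZC:CF = 5:2 ⇒ C = (5/14, 5/14)
through X parallel to VC: direction (-9/14, 5/14); meets ZM at N = (18/19, 9/19)
N = Z + t·(M−Z) with t = 27/19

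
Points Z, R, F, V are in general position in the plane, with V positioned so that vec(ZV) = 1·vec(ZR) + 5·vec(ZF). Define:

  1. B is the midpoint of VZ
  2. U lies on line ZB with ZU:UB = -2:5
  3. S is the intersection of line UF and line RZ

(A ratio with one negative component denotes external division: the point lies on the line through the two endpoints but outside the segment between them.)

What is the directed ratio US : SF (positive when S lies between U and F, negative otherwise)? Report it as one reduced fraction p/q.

Choose coordinates Z = (0, 0), R = (1, 0), F = (0, 1), V = (1, 5).
1. B is the midpoint of VZ ⇒ B = (1/2, 5/2)
2. U lies on line ZB with ZU:UB = -2:5 ⇒ U = (-1/3, -5/3)
3. S is the intersection of line UF and line RZ ⇒ S = (-1/8, 0)
S = U + t·(F−U) with t = 5/8, so US:SF = t:(1−t) = 5/8:3/8

US:SF = 5/3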